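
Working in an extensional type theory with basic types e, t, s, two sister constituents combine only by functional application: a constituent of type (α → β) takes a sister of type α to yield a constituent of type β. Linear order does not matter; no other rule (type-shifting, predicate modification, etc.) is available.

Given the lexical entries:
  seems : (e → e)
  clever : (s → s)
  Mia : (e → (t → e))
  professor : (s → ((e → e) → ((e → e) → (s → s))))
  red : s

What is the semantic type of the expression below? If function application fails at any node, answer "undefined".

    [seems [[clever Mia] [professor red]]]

At [clever Mia]: neither (s → s) nor (e → (t → e)) can take the other as argument; the node is ill-typed.

undefined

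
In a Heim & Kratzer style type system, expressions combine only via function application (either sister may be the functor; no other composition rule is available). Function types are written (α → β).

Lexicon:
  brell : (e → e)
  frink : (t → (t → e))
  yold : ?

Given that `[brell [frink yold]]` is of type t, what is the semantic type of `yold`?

((t → (t → e)) → ((e → e) → t))

[brell [frink yold]] is required to be t. brell : (e → e) cannot yield t as functor, so [frink yold] : ((e → e) → t).
[frink yold] is required to be ((e → e) → t). frink : (t → (t → e)) cannot yield ((e → e) → t) as functor, so yold : ((t → (t → e)) → ((e → e) → t)).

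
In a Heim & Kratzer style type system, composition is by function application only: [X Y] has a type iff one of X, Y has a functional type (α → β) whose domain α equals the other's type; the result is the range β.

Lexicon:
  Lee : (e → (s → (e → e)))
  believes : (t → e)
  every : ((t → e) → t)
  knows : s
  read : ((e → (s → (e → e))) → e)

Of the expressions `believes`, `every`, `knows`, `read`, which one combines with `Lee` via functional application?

believes : (t → e) — does not combine with Lee.
every : ((t → e) → t) — does not combine with Lee.
knows : s — does not combine with Lee.
read — combines: read : ((e → (s → (e → e))) → e) takes Lee : (e → (s → (e → e))) as argument, giving e.

read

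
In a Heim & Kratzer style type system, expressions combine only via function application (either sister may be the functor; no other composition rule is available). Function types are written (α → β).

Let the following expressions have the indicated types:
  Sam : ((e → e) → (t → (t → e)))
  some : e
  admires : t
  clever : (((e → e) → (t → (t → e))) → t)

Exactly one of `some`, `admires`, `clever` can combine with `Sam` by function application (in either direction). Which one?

some : e — no; Sam wants (e → e), and some wants nothing (atomic).
admires : t — no; Sam wants (e → e), and admires wants nothing (atomic).
clever — combines: clever : (((e → e) → (t → (t → e))) → t) takes Sam : ((e → e) → (t → (t → e))) as argument, giving t.

clever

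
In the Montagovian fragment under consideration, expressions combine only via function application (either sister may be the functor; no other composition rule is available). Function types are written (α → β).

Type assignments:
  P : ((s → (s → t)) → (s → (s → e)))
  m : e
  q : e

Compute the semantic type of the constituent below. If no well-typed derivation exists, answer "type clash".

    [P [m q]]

type clash

[m q]: e with e — neither is a function whose domain matches the other; composition fails here.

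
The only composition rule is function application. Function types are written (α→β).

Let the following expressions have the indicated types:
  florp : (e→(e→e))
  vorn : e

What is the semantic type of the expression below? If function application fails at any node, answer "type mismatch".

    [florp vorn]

[florp vorn]: (e→(e→e)) applied to e yields (e→e).

(e→e)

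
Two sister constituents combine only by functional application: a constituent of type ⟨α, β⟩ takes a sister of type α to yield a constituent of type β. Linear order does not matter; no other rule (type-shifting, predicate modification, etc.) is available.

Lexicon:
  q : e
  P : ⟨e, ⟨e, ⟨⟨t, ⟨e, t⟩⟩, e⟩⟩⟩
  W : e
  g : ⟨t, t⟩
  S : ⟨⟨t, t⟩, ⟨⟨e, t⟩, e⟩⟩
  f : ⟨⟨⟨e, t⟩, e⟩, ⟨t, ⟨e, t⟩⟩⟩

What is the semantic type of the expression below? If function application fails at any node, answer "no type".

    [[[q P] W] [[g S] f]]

e

At [q P], P : ⟨e, ⟨e, ⟨⟨t, ⟨e, t⟩⟩, e⟩⟩⟩ takes q : e, giving ⟨e, ⟨⟨t, ⟨e, t⟩⟩, e⟩⟩.
At [[q P] W], [q P] : ⟨e, ⟨⟨t, ⟨e, t⟩⟩, e⟩⟩ takes W : e, giving ⟨⟨t, ⟨e, t⟩⟩, e⟩.
At [g S], S : ⟨⟨t, t⟩, ⟨⟨e, t⟩, e⟩⟩ takes g : ⟨t, t⟩, giving ⟨⟨e, t⟩, e⟩.
At [[g S] f], f : ⟨⟨⟨e, t⟩, e⟩, ⟨t, ⟨e, t⟩⟩⟩ takes [g S] : ⟨⟨e, t⟩, e⟩, giving ⟨t, ⟨e, t⟩⟩.
At [[[q P] W] [[g S] f]], [[q P] W] : ⟨⟨t, ⟨e, t⟩⟩, e⟩ takes [[g S] f] : ⟨t, ⟨e, t⟩⟩, giving e.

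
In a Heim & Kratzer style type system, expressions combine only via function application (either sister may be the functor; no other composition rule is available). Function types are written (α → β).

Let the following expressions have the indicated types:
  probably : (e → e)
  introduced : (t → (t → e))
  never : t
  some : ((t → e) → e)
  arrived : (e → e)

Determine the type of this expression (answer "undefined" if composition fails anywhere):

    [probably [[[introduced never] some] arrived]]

[introduced never]: (t → (t → e)) applied to t yields (t → e).
[[introduced never] some]: ((t → e) → e) applied to (t → e) yields e.
[[[introduced never] some] arrived]: (e → e) applied to e yields e.
[probably [[[introduced never] some] arrived]]: (e → e) applied to e yields e.

e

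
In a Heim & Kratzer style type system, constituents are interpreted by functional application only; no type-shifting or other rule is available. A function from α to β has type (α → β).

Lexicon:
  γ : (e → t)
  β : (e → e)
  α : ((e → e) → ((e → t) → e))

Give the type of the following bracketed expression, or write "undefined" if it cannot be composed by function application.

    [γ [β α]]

[β α]: α is ((e → e) → ((e → t) → e)), β is (e → e); result ((e → t) → e).
[γ [β α]]: [β α] is ((e → t) → e), γ is (e → t); result e.

e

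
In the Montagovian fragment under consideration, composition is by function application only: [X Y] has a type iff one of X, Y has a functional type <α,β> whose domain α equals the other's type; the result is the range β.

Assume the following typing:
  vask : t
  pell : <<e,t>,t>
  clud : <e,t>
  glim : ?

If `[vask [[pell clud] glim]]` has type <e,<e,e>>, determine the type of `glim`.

At [vask [[pell clud] glim]] (required: <e,<e,e>>): vask is t, which is not a function with range <e,<e,e>>; hence [[pell clud] glim] is the functor — type <t,<e,<e,e>>>.
At [[pell clud] glim] (required: <t,<e,<e,e>>>): [pell clud] is t, which is not a function with range <t,<e,<e,e>>>; hence glim is the functor — type <t,<t,<e,<e,e>>>>.

<t,<t,<e,<e,e>>>>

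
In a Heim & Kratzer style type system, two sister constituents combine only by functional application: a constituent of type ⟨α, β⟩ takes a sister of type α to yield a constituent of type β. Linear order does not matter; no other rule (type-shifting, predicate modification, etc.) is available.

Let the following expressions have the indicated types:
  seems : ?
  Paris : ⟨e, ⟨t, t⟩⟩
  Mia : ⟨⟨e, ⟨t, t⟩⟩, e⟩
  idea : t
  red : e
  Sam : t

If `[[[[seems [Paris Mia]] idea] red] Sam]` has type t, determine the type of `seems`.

[[[[seems [Paris Mia]] idea] red] Sam] is required to be t. Sam : t cannot yield t as functor, so [[[seems [Paris Mia]] idea] red] : ⟨t, t⟩.
[[[seems [Paris Mia]] idea] red] is required to be ⟨t, t⟩. red : e cannot yield ⟨t, t⟩ as functor, so [[seems [Paris Mia]] idea] : ⟨e, ⟨t, t⟩⟩.
[[seems [Paris Mia]] idea] is required to be ⟨e, ⟨t, t⟩⟩. idea : t cannot yield ⟨e, ⟨t, t⟩⟩ as functor, so [seems [Paris Mia]] : ⟨t, ⟨e, ⟨t, t⟩⟩⟩.
[seems [Paris Mia]] is required to be ⟨t, ⟨e, ⟨t, t⟩⟩⟩. [Paris Mia] : e cannot yield ⟨t, ⟨e, ⟨t, t⟩⟩⟩ as functor, so seems : ⟨e, ⟨t, ⟨e, ⟨t, t⟩⟩⟩⟩.

⟨e, ⟨t, ⟨e, ⟨t, t⟩⟩⟩⟩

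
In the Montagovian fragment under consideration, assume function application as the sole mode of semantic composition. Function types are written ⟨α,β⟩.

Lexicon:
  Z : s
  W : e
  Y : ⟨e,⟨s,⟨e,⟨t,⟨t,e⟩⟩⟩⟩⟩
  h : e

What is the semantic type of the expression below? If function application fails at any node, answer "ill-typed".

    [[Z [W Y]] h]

[W Y] — Y of type ⟨e,⟨s,⟨e,⟨t,⟨t,e⟩⟩⟩⟩⟩ combines with W of type e: type ⟨s,⟨e,⟨t,⟨t,e⟩⟩⟩⟩.
[Z [W Y]] — [W Y] of type ⟨s,⟨e,⟨t,⟨t,e⟩⟩⟩⟩ combines with Z of type s: type ⟨e,⟨t,⟨t,e⟩⟩⟩.
[[Z [W Y]] h] — [Z [W Y]] of type ⟨e,⟨t,⟨t,e⟩⟩⟩ combines with h of type e: type ⟨t,⟨t,e⟩⟩.

⟨t,⟨t,e⟩⟩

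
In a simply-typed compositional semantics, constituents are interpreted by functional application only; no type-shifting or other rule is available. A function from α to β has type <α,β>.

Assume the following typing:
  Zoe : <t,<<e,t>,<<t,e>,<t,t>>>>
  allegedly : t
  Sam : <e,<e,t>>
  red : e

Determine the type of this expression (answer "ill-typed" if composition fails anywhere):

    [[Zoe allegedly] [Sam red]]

<<t,e>,<t,t>>

[Zoe allegedly]: functor Zoe : <t,<<e,t>,<<t,e>,<t,t>>>>, argument allegedly : t; result <<e,t>,<<t,e>,<t,t>>>.
[Sam red]: functor Sam : <e,<e,t>>, argument red : e; result <e,t>.
[[Zoe allegedly] [Sam red]]: functor [Zoe allegedly] : <<e,t>,<<t,e>,<t,t>>>, argument [Sam red] : <e,t>; result <<t,e>,<t,t>>.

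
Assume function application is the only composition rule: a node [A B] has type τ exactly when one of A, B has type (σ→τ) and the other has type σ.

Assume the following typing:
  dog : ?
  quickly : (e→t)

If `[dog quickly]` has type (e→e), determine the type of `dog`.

[dog quickly] must have type (e→e). The sister quickly has type (e→t); that is not a function onto (e→e), so dog must be the functor, of type ((e→t)→(e→e)).

((e→t)→(e→e))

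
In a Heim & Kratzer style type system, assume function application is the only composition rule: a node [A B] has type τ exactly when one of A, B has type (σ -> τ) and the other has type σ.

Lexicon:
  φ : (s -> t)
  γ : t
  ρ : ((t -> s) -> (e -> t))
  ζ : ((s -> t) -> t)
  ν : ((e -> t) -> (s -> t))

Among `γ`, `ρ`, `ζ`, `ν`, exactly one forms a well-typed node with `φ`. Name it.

ζ

γ : t — does not combine with φ.
ρ : ((t -> s) -> (e -> t)) — does not combine with φ.
ζ — combines: ζ : ((s -> t) -> t) takes φ : (s -> t) as argument, giving t.
ν : ((e -> t) -> (s -> t)) — does not combine with φ.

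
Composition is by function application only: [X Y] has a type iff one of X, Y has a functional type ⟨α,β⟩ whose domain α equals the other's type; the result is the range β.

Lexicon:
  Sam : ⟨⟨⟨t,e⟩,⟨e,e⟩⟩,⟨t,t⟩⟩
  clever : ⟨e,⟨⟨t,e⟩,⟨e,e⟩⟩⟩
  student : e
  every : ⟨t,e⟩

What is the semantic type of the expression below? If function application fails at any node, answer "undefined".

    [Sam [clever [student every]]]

At [student every]: neither e nor ⟨t,e⟩ can take the other as argument; the node is ill-typed.

undefined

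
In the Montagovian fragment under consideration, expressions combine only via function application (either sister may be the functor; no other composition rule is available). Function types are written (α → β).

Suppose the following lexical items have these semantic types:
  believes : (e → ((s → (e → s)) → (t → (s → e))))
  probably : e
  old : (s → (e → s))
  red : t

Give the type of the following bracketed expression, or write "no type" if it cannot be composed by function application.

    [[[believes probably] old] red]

(s → e)

At [believes probably], believes : (e → ((s → (e → s)) → (t → (s → e)))) takes probably : e, giving ((s → (e → s)) → (t → (s → e))).
At [[believes probably] old], [believes probably] : ((s → (e → s)) → (t → (s → e))) takes old : (s → (e → s)), giving (t → (s → e)).
At [[[believes probably] old] red], [[believes probably] old] : (t → (s → e)) takes red : t, giving (s → e).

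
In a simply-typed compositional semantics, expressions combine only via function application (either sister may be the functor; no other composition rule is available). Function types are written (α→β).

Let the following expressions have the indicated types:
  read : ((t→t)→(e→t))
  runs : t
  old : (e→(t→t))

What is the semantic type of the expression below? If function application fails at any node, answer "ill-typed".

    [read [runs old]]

At [runs old]: neither t nor (e→(t→t)) can take the other as argument; the node is ill-typed.

ill-typed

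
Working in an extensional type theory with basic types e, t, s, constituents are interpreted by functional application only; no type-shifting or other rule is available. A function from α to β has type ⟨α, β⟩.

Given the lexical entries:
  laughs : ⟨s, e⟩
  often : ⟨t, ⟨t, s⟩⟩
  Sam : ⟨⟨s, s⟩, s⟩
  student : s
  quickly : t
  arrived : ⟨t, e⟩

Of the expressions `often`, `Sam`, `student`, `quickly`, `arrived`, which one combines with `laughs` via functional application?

student

often : ⟨t, ⟨t, s⟩⟩ — no; laughs wants s, and often wants t.
Sam : ⟨⟨s, s⟩, s⟩ — no; laughs wants s, and Sam wants ⟨s, s⟩.
student — combines: laughs : ⟨s, e⟩ takes student : s as argument, giving e.
quickly : t — no; laughs wants s, and quickly wants nothing (atomic).
arrived : ⟨t, e⟩ — no; laughs wants s, and arrived wants t.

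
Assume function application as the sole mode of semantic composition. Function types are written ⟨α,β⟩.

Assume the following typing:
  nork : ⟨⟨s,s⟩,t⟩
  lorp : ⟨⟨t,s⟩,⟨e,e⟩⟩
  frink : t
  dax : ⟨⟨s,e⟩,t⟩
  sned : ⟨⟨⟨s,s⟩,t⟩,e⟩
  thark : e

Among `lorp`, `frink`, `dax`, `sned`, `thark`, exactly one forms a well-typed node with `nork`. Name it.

lorp : ⟨⟨t,s⟩,⟨e,e⟩⟩ — does not combine with nork.
frink : t — does not combine with nork.
dax : ⟨⟨s,e⟩,t⟩ — does not combine with nork.
sned — combines: sned : ⟨⟨⟨s,s⟩,t⟩,e⟩ takes nork : ⟨⟨s,s⟩,t⟩ as argument, giving e.
thark : e — does not combine with nork.

sned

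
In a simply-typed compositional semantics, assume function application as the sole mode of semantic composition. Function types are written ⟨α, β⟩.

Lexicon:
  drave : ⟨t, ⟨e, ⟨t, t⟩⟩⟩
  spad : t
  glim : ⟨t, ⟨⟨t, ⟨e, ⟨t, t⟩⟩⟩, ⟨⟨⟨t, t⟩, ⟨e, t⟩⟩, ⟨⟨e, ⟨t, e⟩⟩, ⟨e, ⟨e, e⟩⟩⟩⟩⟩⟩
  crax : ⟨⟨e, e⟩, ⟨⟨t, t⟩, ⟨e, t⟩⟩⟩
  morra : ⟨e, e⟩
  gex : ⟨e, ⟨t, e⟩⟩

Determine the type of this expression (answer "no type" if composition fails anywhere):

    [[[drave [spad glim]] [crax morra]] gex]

[spad glim]: ⟨t, ⟨⟨t, ⟨e, ⟨t, t⟩⟩⟩, ⟨⟨⟨t, t⟩, ⟨e, t⟩⟩, ⟨⟨e, ⟨t, e⟩⟩, ⟨e, ⟨e, e⟩⟩⟩⟩⟩⟩ applied to t yields ⟨⟨t, ⟨e, ⟨t, t⟩⟩⟩, ⟨⟨⟨t, t⟩, ⟨e, t⟩⟩, ⟨⟨e, ⟨t, e⟩⟩, ⟨e, ⟨e, e⟩⟩⟩⟩⟩.
[drave [spad glim]]: ⟨⟨t, ⟨e, ⟨t, t⟩⟩⟩, ⟨⟨⟨t, t⟩, ⟨e, t⟩⟩, ⟨⟨e, ⟨t, e⟩⟩, ⟨e, ⟨e, e⟩⟩⟩⟩⟩ applied to ⟨t, ⟨e, ⟨t, t⟩⟩⟩ yields ⟨⟨⟨t, t⟩, ⟨e, t⟩⟩, ⟨⟨e, ⟨t, e⟩⟩, ⟨e, ⟨e, e⟩⟩⟩⟩.
[crax morra]: ⟨⟨e, e⟩, ⟨⟨t, t⟩, ⟨e, t⟩⟩⟩ applied to ⟨e, e⟩ yields ⟨⟨t, t⟩, ⟨e, t⟩⟩.
[[drave [spad glim]] [crax morra]]: ⟨⟨⟨t, t⟩, ⟨e, t⟩⟩, ⟨⟨e, ⟨t, e⟩⟩, ⟨e, ⟨e, e⟩⟩⟩⟩ applied to ⟨⟨t, t⟩, ⟨e, t⟩⟩ yields ⟨⟨e, ⟨t, e⟩⟩, ⟨e, ⟨e, e⟩⟩⟩.
[[[drave [spad glim]] [crax morra]] gex]: ⟨⟨e, ⟨t, e⟩⟩, ⟨e, ⟨e, e⟩⟩⟩ applied to ⟨e, ⟨t, e⟩⟩ yields ⟨e, ⟨e, e⟩⟩.

⟨e, ⟨e, e⟩⟩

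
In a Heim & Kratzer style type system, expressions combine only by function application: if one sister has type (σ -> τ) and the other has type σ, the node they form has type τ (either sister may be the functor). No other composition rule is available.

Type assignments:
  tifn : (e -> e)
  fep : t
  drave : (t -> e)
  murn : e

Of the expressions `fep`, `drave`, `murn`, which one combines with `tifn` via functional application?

murn

fep : t — no; tifn wants e, and fep wants nothing (atomic).
drave : (t -> e) — no; tifn wants e, and drave wants t.
murn — combines: tifn : (e -> e) takes murn : e as argument, giving e.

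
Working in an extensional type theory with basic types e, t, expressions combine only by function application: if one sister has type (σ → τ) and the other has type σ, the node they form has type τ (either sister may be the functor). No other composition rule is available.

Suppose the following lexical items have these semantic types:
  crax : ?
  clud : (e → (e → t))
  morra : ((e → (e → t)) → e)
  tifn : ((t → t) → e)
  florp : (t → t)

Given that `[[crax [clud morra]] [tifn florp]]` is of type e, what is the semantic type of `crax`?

(e → (e → e))

For [[crax [clud morra]] [tifn florp]] to have type e with [tifn florp] of type e, [crax [clud morra]] must be the function: [crax [clud morra]] : (e → e).
For [crax [clud morra]] to have type (e → e) with [clud morra] of type e, crax must be the function: crax : (e → (e → e)).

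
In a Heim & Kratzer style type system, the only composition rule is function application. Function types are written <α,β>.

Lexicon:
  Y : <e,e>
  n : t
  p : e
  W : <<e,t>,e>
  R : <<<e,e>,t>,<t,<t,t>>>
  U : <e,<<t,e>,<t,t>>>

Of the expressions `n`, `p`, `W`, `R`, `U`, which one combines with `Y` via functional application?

n : t — no; Y wants e, and n wants nothing (atomic).
p — combines: Y : <e,e> takes p : e as argument, giving e.
W : <<e,t>,e> — no; Y wants e, and W wants <e,t>.
R : <<<e,e>,t>,<t,<t,t>>> — no; Y wants e, and R wants <<e,e>,t>.
U : <e,<<t,e>,<t,t>>> — no; Y wants e, and U wants e.

p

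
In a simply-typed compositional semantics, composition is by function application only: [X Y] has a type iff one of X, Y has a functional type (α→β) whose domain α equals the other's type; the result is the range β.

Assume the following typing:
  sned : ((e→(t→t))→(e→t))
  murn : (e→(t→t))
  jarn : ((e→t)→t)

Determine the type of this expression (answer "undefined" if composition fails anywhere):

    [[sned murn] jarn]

t

[sned murn] — sned of type ((e→(t→t))→(e→t)) combines with murn of type (e→(t→t)): type (e→t).
[[sned murn] jarn] — jarn of type ((e→t)→t) combines with [sned murn] of type (e→t): type t.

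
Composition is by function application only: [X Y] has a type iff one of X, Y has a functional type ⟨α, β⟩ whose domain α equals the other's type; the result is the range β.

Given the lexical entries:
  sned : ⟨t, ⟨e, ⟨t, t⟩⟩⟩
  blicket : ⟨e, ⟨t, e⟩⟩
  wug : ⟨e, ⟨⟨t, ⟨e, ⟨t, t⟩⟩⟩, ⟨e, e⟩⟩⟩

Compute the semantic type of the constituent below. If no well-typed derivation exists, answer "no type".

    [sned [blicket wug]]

no type

At [blicket wug]: neither ⟨e, ⟨t, e⟩⟩ nor ⟨e, ⟨⟨t, ⟨e, ⟨t, t⟩⟩⟩, ⟨e, e⟩⟩⟩ can take the other as argument; the node is ill-typed.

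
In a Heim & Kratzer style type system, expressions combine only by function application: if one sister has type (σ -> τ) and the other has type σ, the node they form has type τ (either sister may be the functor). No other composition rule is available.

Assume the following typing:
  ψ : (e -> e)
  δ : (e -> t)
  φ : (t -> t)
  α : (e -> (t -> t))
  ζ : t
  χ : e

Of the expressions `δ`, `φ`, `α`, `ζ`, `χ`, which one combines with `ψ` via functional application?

χ

δ : (e -> t) — no; ψ wants e, and δ wants e.
φ : (t -> t) — no; ψ wants e, and φ wants t.
α : (e -> (t -> t)) — no; ψ wants e, and α wants e.
ζ : t — no; ψ wants e, and ζ wants nothing (atomic).
χ — combines: ψ : (e -> e) takes χ : e as argument, giving e.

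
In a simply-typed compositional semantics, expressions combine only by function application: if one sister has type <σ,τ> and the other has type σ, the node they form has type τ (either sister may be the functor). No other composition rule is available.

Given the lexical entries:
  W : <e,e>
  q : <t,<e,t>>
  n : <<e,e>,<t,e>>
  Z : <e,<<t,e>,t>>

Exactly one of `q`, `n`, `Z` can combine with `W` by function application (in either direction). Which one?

n

q : <t,<e,t>> — W needs e; q needs t; neither fits.
n — combines: n : <<e,e>,<t,e>> takes W : <e,e> as argument, giving <t,e>.
Z : <e,<<t,e>,t>> — W needs e; Z needs e; neither fits.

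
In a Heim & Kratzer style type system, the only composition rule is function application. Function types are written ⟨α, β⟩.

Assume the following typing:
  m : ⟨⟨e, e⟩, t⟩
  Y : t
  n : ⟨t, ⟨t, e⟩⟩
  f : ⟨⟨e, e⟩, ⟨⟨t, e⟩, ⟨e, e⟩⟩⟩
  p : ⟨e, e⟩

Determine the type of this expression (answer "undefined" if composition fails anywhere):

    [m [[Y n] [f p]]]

t

[Y n]: functor n : ⟨t, ⟨t, e⟩⟩, argument Y : t; result ⟨t, e⟩.
[f p]: functor f : ⟨⟨e, e⟩, ⟨⟨t, e⟩, ⟨e, e⟩⟩⟩, argument p : ⟨e, e⟩; result ⟨⟨t, e⟩, ⟨e, e⟩⟩.
[[Y n] [f p]]: functor [f p] : ⟨⟨t, e⟩, ⟨e, e⟩⟩, argument [Y n] : ⟨t, e⟩; result ⟨e, e⟩.
[m [[Y n] [f p]]]: functor m : ⟨⟨e, e⟩, t⟩, argument [[Y n] [f p]] : ⟨e, e⟩; result t.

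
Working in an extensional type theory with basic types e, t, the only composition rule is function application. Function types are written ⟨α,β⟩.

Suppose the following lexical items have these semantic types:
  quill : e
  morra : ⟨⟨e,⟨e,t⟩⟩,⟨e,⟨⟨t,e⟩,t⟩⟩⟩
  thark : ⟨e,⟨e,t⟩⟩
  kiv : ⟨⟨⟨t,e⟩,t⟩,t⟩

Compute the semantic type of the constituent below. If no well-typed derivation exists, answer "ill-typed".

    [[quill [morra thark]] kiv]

t

At [morra thark], morra : ⟨⟨e,⟨e,t⟩⟩,⟨e,⟨⟨t,e⟩,t⟩⟩⟩ takes thark : ⟨e,⟨e,t⟩⟩, giving ⟨e,⟨⟨t,e⟩,t⟩⟩.
At [quill [morra thark]], [morra thark] : ⟨e,⟨⟨t,e⟩,t⟩⟩ takes quill : e, giving ⟨⟨t,e⟩,t⟩.
At [[quill [morra thark]] kiv], kiv : ⟨⟨⟨t,e⟩,t⟩,t⟩ takes [quill [morra thark]] : ⟨⟨t,e⟩,t⟩, giving t.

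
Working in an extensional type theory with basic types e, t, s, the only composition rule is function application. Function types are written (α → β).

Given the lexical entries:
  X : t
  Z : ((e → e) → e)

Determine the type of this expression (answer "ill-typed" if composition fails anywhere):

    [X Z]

[X Z]: t and ((e → e) → e) cannot combine by function application — type clash.

ill-typed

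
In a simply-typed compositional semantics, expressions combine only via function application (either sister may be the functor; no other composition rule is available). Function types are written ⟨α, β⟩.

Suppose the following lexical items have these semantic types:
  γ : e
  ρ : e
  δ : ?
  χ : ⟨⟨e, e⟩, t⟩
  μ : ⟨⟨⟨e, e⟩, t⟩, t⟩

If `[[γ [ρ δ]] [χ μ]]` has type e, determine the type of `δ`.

For [[γ [ρ δ]] [χ μ]] to have type e with [χ μ] of type t, [γ [ρ δ]] must be the function: [γ [ρ δ]] : ⟨t, e⟩.
For [γ [ρ δ]] to have type ⟨t, e⟩ with γ of type e, [ρ δ] must be the function: [ρ δ] : ⟨e, ⟨t, e⟩⟩.
For [ρ δ] to have type ⟨e, ⟨t, e⟩⟩ with ρ of type e, δ must be the function: δ : ⟨e, ⟨e, ⟨t, e⟩⟩⟩.

⟨e, ⟨e, ⟨t, e⟩⟩⟩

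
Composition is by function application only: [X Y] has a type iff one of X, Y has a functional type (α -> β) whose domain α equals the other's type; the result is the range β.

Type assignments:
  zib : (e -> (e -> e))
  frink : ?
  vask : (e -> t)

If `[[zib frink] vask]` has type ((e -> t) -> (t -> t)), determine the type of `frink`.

((e -> (e -> e)) -> ((e -> t) -> ((e -> t) -> (t -> t))))

[[zib frink] vask] is required to be ((e -> t) -> (t -> t)). vask : (e -> t) cannot yield ((e -> t) -> (t -> t)) as functor, so [zib frink] : ((e -> t) -> ((e -> t) -> (t -> t))).
[zib frink] is required to be ((e -> t) -> ((e -> t) -> (t -> t))). zib : (e -> (e -> e)) cannot yield ((e -> t) -> ((e -> t) -> (t -> t))) as functor, so frink : ((e -> (e -> e)) -> ((e -> t) -> ((e -> t) -> (t -> t)))).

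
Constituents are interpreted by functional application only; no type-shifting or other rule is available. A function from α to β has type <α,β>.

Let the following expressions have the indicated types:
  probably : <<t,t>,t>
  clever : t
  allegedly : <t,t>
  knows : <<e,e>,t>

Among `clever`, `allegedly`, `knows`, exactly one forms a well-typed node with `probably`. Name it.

clever : t — does not combine with probably.
allegedly — combines: probably : <<t,t>,t> takes allegedly : <t,t> as argument, giving t.
knows : <<e,e>,t> — does not combine with probably.

allegedly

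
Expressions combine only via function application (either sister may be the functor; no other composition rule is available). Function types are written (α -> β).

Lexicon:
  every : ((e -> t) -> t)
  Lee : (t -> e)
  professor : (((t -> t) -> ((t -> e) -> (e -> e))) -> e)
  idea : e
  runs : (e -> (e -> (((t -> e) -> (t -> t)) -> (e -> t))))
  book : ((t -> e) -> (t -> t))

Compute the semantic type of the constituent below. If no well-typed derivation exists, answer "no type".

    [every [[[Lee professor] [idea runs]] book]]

no type

At [Lee professor]: neither (t -> e) nor (((t -> t) -> ((t -> e) -> (e -> e))) -> e) can take the other as argument; the node is ill-typed.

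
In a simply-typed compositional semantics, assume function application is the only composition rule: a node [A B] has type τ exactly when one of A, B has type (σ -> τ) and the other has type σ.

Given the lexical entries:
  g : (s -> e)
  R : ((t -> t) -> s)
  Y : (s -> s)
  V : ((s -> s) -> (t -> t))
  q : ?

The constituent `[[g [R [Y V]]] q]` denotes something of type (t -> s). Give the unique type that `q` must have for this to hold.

[[g [R [Y V]]] q] must have type (t -> s). The sister [g [R [Y V]]] has type e; that is not a function onto (t -> s), so q must be the functor, of type (e -> (t -> s)).

(e -> (t -> s))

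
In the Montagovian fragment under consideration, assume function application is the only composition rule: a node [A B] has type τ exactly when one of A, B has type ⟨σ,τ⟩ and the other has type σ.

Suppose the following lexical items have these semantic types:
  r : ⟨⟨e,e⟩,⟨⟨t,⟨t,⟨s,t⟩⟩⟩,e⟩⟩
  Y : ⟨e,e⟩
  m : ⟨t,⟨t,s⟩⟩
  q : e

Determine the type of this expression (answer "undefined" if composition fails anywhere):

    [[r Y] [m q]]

undefined

[r Y] — r of type ⟨⟨e,e⟩,⟨⟨t,⟨t,⟨s,t⟩⟩⟩,e⟩⟩ combines with Y of type ⟨e,e⟩: type ⟨⟨t,⟨t,⟨s,t⟩⟩⟩,e⟩.
[m q]: ⟨t,⟨t,s⟩⟩ with e — neither is a function whose domain matches the other; composition fails here.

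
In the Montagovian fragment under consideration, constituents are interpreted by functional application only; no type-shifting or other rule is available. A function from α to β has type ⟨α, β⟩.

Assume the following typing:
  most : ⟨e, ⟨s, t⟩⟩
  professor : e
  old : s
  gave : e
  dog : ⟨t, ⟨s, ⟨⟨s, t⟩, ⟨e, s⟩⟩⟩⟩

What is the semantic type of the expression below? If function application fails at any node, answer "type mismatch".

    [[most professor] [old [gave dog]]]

[most professor] — most of type ⟨e, ⟨s, t⟩⟩ combines with professor of type e: type ⟨s, t⟩.
At [gave dog]: neither e nor ⟨t, ⟨s, ⟨⟨s, t⟩, ⟨e, s⟩⟩⟩⟩ can take the other as argument; the node is ill-typed.

type mismatch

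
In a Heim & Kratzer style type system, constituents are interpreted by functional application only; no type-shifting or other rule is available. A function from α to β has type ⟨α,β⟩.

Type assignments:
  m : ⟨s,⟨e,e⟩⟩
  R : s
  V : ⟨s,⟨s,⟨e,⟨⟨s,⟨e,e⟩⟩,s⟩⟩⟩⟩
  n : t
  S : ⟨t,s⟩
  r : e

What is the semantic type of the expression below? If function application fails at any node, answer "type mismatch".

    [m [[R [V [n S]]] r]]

s

[n S] — S of type ⟨t,s⟩ combines with n of type t: type s.
[V [n S]] — V of type ⟨s,⟨s,⟨e,⟨⟨s,⟨e,e⟩⟩,s⟩⟩⟩⟩ combines with [n S] of type s: type ⟨s,⟨e,⟨⟨s,⟨e,e⟩⟩,s⟩⟩⟩.
[R [V [n S]]] — [V [n S]] of type ⟨s,⟨e,⟨⟨s,⟨e,e⟩⟩,s⟩⟩⟩ combines with R of type s: type ⟨e,⟨⟨s,⟨e,e⟩⟩,s⟩⟩.
[[R [V [n S]]] r] — [R [V [n S]]] of type ⟨e,⟨⟨s,⟨e,e⟩⟩,s⟩⟩ combines with r of type e: type ⟨⟨s,⟨e,e⟩⟩,s⟩.
[m [[R [V [n S]]] r]] — [[R [V [n S]]] r] of type ⟨⟨s,⟨e,e⟩⟩,s⟩ combines with m of type ⟨s,⟨e,e⟩⟩: type s.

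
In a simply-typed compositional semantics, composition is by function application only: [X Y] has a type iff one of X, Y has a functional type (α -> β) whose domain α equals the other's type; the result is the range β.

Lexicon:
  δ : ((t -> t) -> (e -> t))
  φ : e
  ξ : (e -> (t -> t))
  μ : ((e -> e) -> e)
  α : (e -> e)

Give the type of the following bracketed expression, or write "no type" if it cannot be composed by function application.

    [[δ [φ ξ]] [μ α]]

[φ ξ]: functor ξ : (e -> (t -> t)), argument φ : e; result (t -> t).
[δ [φ ξ]]: functor δ : ((t -> t) -> (e -> t)), argument [φ ξ] : (t -> t); result (e -> t).
[μ α]: functor μ : ((e -> e) -> e), argument α : (e -> e); result e.
[[δ [φ ξ]] [μ α]]: functor [δ [φ ξ]] : (e -> t), argument [μ α] : e; result t.

t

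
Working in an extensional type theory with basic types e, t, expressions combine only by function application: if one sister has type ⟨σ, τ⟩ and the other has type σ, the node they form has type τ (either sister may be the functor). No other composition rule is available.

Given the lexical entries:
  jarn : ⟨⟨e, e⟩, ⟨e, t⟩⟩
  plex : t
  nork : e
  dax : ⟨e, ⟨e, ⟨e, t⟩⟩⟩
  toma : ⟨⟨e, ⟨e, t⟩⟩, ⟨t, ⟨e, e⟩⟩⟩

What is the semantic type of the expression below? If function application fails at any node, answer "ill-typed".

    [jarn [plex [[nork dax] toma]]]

⟨e, t⟩

At [nork dax], dax : ⟨e, ⟨e, ⟨e, t⟩⟩⟩ takes nork : e, giving ⟨e, ⟨e, t⟩⟩.
At [[nork dax] toma], toma : ⟨⟨e, ⟨e, t⟩⟩, ⟨t, ⟨e, e⟩⟩⟩ takes [nork dax] : ⟨e, ⟨e, t⟩⟩, giving ⟨t, ⟨e, e⟩⟩.
At [plex [[nork dax] toma]], [[nork dax] toma] : ⟨t, ⟨e, e⟩⟩ takes plex : t, giving ⟨e, e⟩.
At [jarn [plex [[nork dax] toma]]], jarn : ⟨⟨e, e⟩, ⟨e, t⟩⟩ takes [plex [[nork dax] toma]] : ⟨e, e⟩, giving ⟨e, t⟩.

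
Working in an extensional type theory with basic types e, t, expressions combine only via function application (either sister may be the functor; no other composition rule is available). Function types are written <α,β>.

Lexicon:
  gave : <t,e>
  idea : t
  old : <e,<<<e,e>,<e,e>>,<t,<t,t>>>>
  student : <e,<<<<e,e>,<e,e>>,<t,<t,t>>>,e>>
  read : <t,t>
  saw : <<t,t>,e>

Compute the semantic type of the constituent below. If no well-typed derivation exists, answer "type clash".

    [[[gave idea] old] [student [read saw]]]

e

[gave idea]: <t,e> applied to t yields e.
[[gave idea] old]: <e,<<<e,e>,<e,e>>,<t,<t,t>>>> applied to e yields <<<e,e>,<e,e>>,<t,<t,t>>>.
[read saw]: <<t,t>,e> applied to <t,t> yields e.
[student [read saw]]: <e,<<<<e,e>,<e,e>>,<t,<t,t>>>,e>> applied to e yields <<<<e,e>,<e,e>>,<t,<t,t>>>,e>.
[[[gave idea] old] [student [read saw]]]: <<<<e,e>,<e,e>>,<t,<t,t>>>,e> applied to <<<e,e>,<e,e>>,<t,<t,t>>> yields e.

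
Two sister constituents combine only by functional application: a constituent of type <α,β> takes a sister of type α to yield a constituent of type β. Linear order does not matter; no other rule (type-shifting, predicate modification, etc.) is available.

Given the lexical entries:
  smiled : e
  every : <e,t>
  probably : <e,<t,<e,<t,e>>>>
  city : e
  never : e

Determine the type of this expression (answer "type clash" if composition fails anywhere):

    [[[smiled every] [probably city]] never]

At [smiled every], every : <e,t> takes smiled : e, giving t.
At [probably city], probably : <e,<t,<e,<t,e>>>> takes city : e, giving <t,<e,<t,e>>>.
At [[smiled every] [probably city]], [probably city] : <t,<e,<t,e>>> takes [smiled every] : t, giving <e,<t,e>>.
At [[[smiled every] [probably city]] never], [[smiled every] [probably city]] : <e,<t,e>> takes never : e, giving <t,e>.

<t,e>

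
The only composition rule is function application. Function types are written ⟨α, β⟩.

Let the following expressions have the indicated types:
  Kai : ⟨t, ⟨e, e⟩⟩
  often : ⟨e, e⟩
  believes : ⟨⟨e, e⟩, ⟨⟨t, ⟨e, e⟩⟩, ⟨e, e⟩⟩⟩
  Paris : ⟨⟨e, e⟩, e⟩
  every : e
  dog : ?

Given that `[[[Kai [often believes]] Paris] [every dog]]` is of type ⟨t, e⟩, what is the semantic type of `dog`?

[[[Kai [often believes]] Paris] [every dog]] must have type ⟨t, e⟩. The sister [[Kai [often believes]] Paris] has type e; that is not a function onto ⟨t, e⟩, so [every dog] must be the functor, of type ⟨e, ⟨t, e⟩⟩.
[every dog] must have type ⟨e, ⟨t, e⟩⟩. The sister every has type e; that is not a function onto ⟨e, ⟨t, e⟩⟩, so dog must be the functor, of type ⟨e, ⟨e, ⟨t, e⟩⟩⟩.

⟨e, ⟨e, ⟨t, e⟩⟩⟩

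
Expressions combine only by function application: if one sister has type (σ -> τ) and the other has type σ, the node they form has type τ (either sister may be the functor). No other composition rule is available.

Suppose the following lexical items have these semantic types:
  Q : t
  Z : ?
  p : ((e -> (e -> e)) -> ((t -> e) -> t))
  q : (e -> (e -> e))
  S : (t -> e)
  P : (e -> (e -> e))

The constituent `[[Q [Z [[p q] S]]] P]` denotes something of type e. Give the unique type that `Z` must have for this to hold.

(t -> (t -> ((e -> (e -> e)) -> e)))

[[Q [Z [[p q] S]]] P] must have type e. The sister P has type (e -> (e -> e)); that is not a function onto e, so [Q [Z [[p q] S]]] must be the functor, of type ((e -> (e -> e)) -> e).
[Q [Z [[p q] S]]] must have type ((e -> (e -> e)) -> e). The sister Q has type t; that is not a function onto ((e -> (e -> e)) -> e), so [Z [[p q] S]] must be the functor, of type (t -> ((e -> (e -> e)) -> e)).
[Z [[p q] S]] must have type (t -> ((e -> (e -> e)) -> e)). The sister [[p q] S] has type t; that is not a function onto (t -> ((e -> (e -> e)) -> e)), so Z must be the functor, of type (t -> (t -> ((e -> (e -> e)) -> e))).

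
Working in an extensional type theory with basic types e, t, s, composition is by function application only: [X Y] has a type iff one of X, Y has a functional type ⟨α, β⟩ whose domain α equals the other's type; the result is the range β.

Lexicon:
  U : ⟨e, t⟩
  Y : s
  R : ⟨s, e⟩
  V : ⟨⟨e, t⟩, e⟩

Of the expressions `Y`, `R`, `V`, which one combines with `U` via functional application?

Y : s — neither side's domain matches the other.
R : ⟨s, e⟩ — neither side's domain matches the other.
V — combines: V : ⟨⟨e, t⟩, e⟩ takes U : ⟨e, t⟩ as argument, giving e.

V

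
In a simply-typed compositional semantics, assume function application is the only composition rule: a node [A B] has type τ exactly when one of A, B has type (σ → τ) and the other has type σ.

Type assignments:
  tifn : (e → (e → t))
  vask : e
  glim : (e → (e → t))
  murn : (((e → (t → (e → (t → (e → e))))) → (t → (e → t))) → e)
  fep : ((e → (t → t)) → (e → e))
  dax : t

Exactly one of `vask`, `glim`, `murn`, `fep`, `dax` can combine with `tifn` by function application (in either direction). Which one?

vask — combines: tifn : (e → (e → t)) takes vask : e as argument, giving (e → t).
glim : (e → (e → t)) — no; tifn wants e, and glim wants e.
murn : (((e → (t → (e → (t → (e → e))))) → (t → (e → t))) → e) — no; tifn wants e, and murn wants ((e → (t → (e → (t → (e → e))))) → (t → (e → t))).
fep : ((e → (t → t)) → (e → e)) — no; tifn wants e, and fep wants (e → (t → t)).
dax : t — no; tifn wants e, and dax wants nothing (atomic).

vask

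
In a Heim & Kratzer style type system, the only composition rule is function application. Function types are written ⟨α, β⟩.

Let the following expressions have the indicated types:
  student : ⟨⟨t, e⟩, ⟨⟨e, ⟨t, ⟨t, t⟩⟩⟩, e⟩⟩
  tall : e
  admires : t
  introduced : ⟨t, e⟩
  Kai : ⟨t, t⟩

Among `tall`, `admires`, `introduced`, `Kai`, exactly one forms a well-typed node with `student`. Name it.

tall : e — neither side's domain matches the other.
admires : t — neither side's domain matches the other.
introduced — combines: student : ⟨⟨t, e⟩, ⟨⟨e, ⟨t, ⟨t, t⟩⟩⟩, e⟩⟩ takes introduced : ⟨t, e⟩ as argument, giving ⟨⟨e, ⟨t, ⟨t, t⟩⟩⟩, e⟩.
Kai : ⟨t, t⟩ — neither side's domain matches the other.

introduced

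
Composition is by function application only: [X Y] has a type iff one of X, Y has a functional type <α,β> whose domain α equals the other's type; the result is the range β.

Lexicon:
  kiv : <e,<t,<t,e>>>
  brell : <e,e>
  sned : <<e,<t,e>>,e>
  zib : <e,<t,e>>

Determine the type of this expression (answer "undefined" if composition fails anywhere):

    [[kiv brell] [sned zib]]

undefined

At [kiv brell]: neither <e,<t,<t,e>>> nor <e,e> can take the other as argument; the node is ill-typed.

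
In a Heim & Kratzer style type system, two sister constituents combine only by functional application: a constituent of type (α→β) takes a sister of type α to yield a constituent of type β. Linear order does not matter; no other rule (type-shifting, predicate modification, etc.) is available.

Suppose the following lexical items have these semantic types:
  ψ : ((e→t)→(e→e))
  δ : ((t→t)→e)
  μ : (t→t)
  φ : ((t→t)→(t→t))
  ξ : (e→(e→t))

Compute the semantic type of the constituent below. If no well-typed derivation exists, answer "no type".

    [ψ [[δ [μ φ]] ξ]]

(e→e)

[μ φ] — φ of type ((t→t)→(t→t)) combines with μ of type (t→t): type (t→t).
[δ [μ φ]] — δ of type ((t→t)→e) combines with [μ φ] of type (t→t): type e.
[[δ [μ φ]] ξ] — ξ of type (e→(e→t)) combines with [δ [μ φ]] of type e: type (e→t).
[ψ [[δ [μ φ]] ξ]] — ψ of type ((e→t)→(e→e)) combines with [[δ [μ φ]] ξ] of type (e→t): type (e→e).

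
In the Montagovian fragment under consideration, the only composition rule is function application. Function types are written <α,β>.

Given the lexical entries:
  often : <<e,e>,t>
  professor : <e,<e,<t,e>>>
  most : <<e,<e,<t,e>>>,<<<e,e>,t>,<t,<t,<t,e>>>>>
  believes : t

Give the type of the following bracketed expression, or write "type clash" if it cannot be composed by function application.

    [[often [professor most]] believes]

[professor most]: most is <<e,<e,<t,e>>>,<<<e,e>,t>,<t,<t,<t,e>>>>>, professor is <e,<e,<t,e>>>; result <<<e,e>,t>,<t,<t,<t,e>>>>.
[often [professor most]]: [professor most] is <<<e,e>,t>,<t,<t,<t,e>>>>, often is <<e,e>,t>; result <t,<t,<t,e>>>.
[[often [professor most]] believes]: [often [professor most]] is <t,<t,<t,e>>>, believes is t; result <t,<t,e>>.

<t,<t,e>>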